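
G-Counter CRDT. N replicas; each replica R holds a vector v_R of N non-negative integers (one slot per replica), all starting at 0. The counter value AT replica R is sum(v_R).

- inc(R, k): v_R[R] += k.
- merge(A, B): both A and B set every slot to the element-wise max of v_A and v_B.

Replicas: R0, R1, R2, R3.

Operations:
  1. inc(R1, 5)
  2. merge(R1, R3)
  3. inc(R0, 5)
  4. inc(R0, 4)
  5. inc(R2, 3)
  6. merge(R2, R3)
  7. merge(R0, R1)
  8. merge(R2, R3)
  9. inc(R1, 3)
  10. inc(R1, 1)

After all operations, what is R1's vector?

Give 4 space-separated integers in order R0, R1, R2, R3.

Answer: 9 9 0 0

Derivation:
Op 1: inc R1 by 5 -> R1=(0,5,0,0) value=5
Op 2: merge R1<->R3 -> R1=(0,5,0,0) R3=(0,5,0,0)
Op 3: inc R0 by 5 -> R0=(5,0,0,0) value=5
Op 4: inc R0 by 4 -> R0=(9,0,0,0) value=9
Op 5: inc R2 by 3 -> R2=(0,0,3,0) value=3
Op 6: merge R2<->R3 -> R2=(0,5,3,0) R3=(0,5,3,0)
Op 7: merge R0<->R1 -> R0=(9,5,0,0) R1=(9,5,0,0)
Op 8: merge R2<->R3 -> R2=(0,5,3,0) R3=(0,5,3,0)
Op 9: inc R1 by 3 -> R1=(9,8,0,0) value=17
Op 10: inc R1 by 1 -> R1=(9,9,0,0) value=18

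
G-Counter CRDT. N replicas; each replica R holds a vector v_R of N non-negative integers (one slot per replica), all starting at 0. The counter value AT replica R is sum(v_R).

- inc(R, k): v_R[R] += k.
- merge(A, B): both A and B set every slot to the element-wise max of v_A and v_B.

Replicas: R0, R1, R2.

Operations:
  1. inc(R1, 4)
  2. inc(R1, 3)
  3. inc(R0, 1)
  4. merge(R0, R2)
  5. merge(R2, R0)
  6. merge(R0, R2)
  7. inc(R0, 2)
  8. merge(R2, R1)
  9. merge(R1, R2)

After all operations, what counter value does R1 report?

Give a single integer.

Answer: 8

Derivation:
Op 1: inc R1 by 4 -> R1=(0,4,0) value=4
Op 2: inc R1 by 3 -> R1=(0,7,0) value=7
Op 3: inc R0 by 1 -> R0=(1,0,0) value=1
Op 4: merge R0<->R2 -> R0=(1,0,0) R2=(1,0,0)
Op 5: merge R2<->R0 -> R2=(1,0,0) R0=(1,0,0)
Op 6: merge R0<->R2 -> R0=(1,0,0) R2=(1,0,0)
Op 7: inc R0 by 2 -> R0=(3,0,0) value=3
Op 8: merge R2<->R1 -> R2=(1,7,0) R1=(1,7,0)
Op 9: merge R1<->R2 -> R1=(1,7,0) R2=(1,7,0)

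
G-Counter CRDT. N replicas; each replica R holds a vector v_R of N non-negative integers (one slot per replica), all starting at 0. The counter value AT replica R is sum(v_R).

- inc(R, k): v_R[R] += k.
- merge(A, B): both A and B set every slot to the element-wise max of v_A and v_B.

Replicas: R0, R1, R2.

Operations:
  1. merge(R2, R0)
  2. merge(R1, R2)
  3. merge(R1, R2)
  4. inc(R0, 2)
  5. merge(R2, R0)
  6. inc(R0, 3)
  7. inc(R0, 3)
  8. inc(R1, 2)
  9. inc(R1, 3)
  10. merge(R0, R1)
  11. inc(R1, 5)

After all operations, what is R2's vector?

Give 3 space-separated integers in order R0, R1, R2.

Op 1: merge R2<->R0 -> R2=(0,0,0) R0=(0,0,0)
Op 2: merge R1<->R2 -> R1=(0,0,0) R2=(0,0,0)
Op 3: merge R1<->R2 -> R1=(0,0,0) R2=(0,0,0)
Op 4: inc R0 by 2 -> R0=(2,0,0) value=2
Op 5: merge R2<->R0 -> R2=(2,0,0) R0=(2,0,0)
Op 6: inc R0 by 3 -> R0=(5,0,0) value=5
Op 7: inc R0 by 3 -> R0=(8,0,0) value=8
Op 8: inc R1 by 2 -> R1=(0,2,0) value=2
Op 9: inc R1 by 3 -> R1=(0,5,0) value=5
Op 10: merge R0<->R1 -> R0=(8,5,0) R1=(8,5,0)
Op 11: inc R1 by 5 -> R1=(8,10,0) value=18

Answer: 2 0 0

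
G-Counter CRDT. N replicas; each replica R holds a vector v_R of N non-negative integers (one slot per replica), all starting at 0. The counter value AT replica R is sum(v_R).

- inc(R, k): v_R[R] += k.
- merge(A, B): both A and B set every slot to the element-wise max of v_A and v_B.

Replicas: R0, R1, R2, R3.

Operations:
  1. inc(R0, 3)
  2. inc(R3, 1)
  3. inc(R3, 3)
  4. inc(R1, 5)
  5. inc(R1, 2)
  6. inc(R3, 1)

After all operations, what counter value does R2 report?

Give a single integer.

Answer: 0

Derivation:
Op 1: inc R0 by 3 -> R0=(3,0,0,0) value=3
Op 2: inc R3 by 1 -> R3=(0,0,0,1) value=1
Op 3: inc R3 by 3 -> R3=(0,0,0,4) value=4
Op 4: inc R1 by 5 -> R1=(0,5,0,0) value=5
Op 5: inc R1 by 2 -> R1=(0,7,0,0) value=7
Op 6: inc R3 by 1 -> R3=(0,0,0,5) value=5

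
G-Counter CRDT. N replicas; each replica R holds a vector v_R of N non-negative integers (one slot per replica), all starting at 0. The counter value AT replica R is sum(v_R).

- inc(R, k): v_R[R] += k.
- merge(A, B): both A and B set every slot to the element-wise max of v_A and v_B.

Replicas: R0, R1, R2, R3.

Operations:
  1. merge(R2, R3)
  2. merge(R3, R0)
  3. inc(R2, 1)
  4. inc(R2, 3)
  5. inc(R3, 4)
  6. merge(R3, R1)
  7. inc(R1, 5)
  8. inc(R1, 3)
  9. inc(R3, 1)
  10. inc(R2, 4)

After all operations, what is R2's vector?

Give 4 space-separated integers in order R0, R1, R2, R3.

Op 1: merge R2<->R3 -> R2=(0,0,0,0) R3=(0,0,0,0)
Op 2: merge R3<->R0 -> R3=(0,0,0,0) R0=(0,0,0,0)
Op 3: inc R2 by 1 -> R2=(0,0,1,0) value=1
Op 4: inc R2 by 3 -> R2=(0,0,4,0) value=4
Op 5: inc R3 by 4 -> R3=(0,0,0,4) value=4
Op 6: merge R3<->R1 -> R3=(0,0,0,4) R1=(0,0,0,4)
Op 7: inc R1 by 5 -> R1=(0,5,0,4) value=9
Op 8: inc R1 by 3 -> R1=(0,8,0,4) value=12
Op 9: inc R3 by 1 -> R3=(0,0,0,5) value=5
Op 10: inc R2 by 4 -> R2=(0,0,8,0) value=8

Answer: 0 0 8 0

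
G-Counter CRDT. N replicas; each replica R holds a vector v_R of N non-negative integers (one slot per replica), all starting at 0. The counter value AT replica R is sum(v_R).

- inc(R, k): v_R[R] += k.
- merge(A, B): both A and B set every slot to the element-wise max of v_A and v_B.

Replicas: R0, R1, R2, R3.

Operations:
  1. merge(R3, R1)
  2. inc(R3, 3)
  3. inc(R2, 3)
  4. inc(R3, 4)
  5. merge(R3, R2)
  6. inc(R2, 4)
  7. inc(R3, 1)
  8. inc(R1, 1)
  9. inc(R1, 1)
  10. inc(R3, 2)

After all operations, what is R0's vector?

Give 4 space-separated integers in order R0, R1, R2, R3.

Op 1: merge R3<->R1 -> R3=(0,0,0,0) R1=(0,0,0,0)
Op 2: inc R3 by 3 -> R3=(0,0,0,3) value=3
Op 3: inc R2 by 3 -> R2=(0,0,3,0) value=3
Op 4: inc R3 by 4 -> R3=(0,0,0,7) value=7
Op 5: merge R3<->R2 -> R3=(0,0,3,7) R2=(0,0,3,7)
Op 6: inc R2 by 4 -> R2=(0,0,7,7) value=14
Op 7: inc R3 by 1 -> R3=(0,0,3,8) value=11
Op 8: inc R1 by 1 -> R1=(0,1,0,0) value=1
Op 9: inc R1 by 1 -> R1=(0,2,0,0) value=2
Op 10: inc R3 by 2 -> R3=(0,0,3,10) value=13

Answer: 0 0 0 0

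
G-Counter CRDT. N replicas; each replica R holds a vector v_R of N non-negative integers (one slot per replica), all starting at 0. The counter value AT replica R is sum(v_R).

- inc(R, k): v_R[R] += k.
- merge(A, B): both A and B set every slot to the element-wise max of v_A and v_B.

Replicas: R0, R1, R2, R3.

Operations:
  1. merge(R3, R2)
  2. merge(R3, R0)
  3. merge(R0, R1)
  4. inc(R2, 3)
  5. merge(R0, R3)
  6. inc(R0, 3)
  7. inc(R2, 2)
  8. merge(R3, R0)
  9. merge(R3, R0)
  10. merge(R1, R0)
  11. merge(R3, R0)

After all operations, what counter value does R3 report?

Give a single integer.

Op 1: merge R3<->R2 -> R3=(0,0,0,0) R2=(0,0,0,0)
Op 2: merge R3<->R0 -> R3=(0,0,0,0) R0=(0,0,0,0)
Op 3: merge R0<->R1 -> R0=(0,0,0,0) R1=(0,0,0,0)
Op 4: inc R2 by 3 -> R2=(0,0,3,0) value=3
Op 5: merge R0<->R3 -> R0=(0,0,0,0) R3=(0,0,0,0)
Op 6: inc R0 by 3 -> R0=(3,0,0,0) value=3
Op 7: inc R2 by 2 -> R2=(0,0,5,0) value=5
Op 8: merge R3<->R0 -> R3=(3,0,0,0) R0=(3,0,0,0)
Op 9: merge R3<->R0 -> R3=(3,0,0,0) R0=(3,0,0,0)
Op 10: merge R1<->R0 -> R1=(3,0,0,0) R0=(3,0,0,0)
Op 11: merge R3<->R0 -> R3=(3,0,0,0) R0=(3,0,0,0)

Answer: 3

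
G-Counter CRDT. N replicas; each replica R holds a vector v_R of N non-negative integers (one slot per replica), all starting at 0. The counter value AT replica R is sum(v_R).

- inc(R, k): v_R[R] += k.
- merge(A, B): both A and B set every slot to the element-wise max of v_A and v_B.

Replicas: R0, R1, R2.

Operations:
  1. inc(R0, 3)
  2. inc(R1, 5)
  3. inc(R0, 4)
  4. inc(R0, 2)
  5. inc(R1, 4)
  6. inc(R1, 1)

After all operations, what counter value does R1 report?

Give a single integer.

Answer: 10

Derivation:
Op 1: inc R0 by 3 -> R0=(3,0,0) value=3
Op 2: inc R1 by 5 -> R1=(0,5,0) value=5
Op 3: inc R0 by 4 -> R0=(7,0,0) value=7
Op 4: inc R0 by 2 -> R0=(9,0,0) value=9
Op 5: inc R1 by 4 -> R1=(0,9,0) value=9
Op 6: inc R1 by 1 -> R1=(0,10,0) value=10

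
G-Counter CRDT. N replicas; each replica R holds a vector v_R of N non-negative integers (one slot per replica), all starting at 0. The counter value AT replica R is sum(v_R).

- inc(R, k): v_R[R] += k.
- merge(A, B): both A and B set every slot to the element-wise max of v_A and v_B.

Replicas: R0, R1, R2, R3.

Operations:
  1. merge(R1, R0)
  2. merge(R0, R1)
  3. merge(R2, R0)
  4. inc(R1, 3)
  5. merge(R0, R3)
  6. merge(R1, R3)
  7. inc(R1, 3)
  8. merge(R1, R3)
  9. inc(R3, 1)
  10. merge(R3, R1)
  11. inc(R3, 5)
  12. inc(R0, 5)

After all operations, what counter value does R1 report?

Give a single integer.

Op 1: merge R1<->R0 -> R1=(0,0,0,0) R0=(0,0,0,0)
Op 2: merge R0<->R1 -> R0=(0,0,0,0) R1=(0,0,0,0)
Op 3: merge R2<->R0 -> R2=(0,0,0,0) R0=(0,0,0,0)
Op 4: inc R1 by 3 -> R1=(0,3,0,0) value=3
Op 5: merge R0<->R3 -> R0=(0,0,0,0) R3=(0,0,0,0)
Op 6: merge R1<->R3 -> R1=(0,3,0,0) R3=(0,3,0,0)
Op 7: inc R1 by 3 -> R1=(0,6,0,0) value=6
Op 8: merge R1<->R3 -> R1=(0,6,0,0) R3=(0,6,0,0)
Op 9: inc R3 by 1 -> R3=(0,6,0,1) value=7
Op 10: merge R3<->R1 -> R3=(0,6,0,1) R1=(0,6,0,1)
Op 11: inc R3 by 5 -> R3=(0,6,0,6) value=12
Op 12: inc R0 by 5 -> R0=(5,0,0,0) value=5

Answer: 7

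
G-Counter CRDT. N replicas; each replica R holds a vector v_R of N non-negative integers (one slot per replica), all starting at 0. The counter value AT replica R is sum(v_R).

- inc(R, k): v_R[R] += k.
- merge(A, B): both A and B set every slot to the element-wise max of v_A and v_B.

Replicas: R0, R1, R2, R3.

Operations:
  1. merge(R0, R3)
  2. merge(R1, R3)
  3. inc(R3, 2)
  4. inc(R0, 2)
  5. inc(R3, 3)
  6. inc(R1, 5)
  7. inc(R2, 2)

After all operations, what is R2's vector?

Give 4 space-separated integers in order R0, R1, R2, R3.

Op 1: merge R0<->R3 -> R0=(0,0,0,0) R3=(0,0,0,0)
Op 2: merge R1<->R3 -> R1=(0,0,0,0) R3=(0,0,0,0)
Op 3: inc R3 by 2 -> R3=(0,0,0,2) value=2
Op 4: inc R0 by 2 -> R0=(2,0,0,0) value=2
Op 5: inc R3 by 3 -> R3=(0,0,0,5) value=5
Op 6: inc R1 by 5 -> R1=(0,5,0,0) value=5
Op 7: inc R2 by 2 -> R2=(0,0,2,0) value=2

Answer: 0 0 2 0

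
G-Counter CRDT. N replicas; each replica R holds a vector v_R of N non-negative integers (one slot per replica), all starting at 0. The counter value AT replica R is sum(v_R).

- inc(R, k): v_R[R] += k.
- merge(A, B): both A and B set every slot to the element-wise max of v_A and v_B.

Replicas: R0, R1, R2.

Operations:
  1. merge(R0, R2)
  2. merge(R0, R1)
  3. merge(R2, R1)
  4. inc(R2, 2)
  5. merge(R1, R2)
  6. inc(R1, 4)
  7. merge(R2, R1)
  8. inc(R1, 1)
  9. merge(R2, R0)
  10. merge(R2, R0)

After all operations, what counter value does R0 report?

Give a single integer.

Op 1: merge R0<->R2 -> R0=(0,0,0) R2=(0,0,0)
Op 2: merge R0<->R1 -> R0=(0,0,0) R1=(0,0,0)
Op 3: merge R2<->R1 -> R2=(0,0,0) R1=(0,0,0)
Op 4: inc R2 by 2 -> R2=(0,0,2) value=2
Op 5: merge R1<->R2 -> R1=(0,0,2) R2=(0,0,2)
Op 6: inc R1 by 4 -> R1=(0,4,2) value=6
Op 7: merge R2<->R1 -> R2=(0,4,2) R1=(0,4,2)
Op 8: inc R1 by 1 -> R1=(0,5,2) value=7
Op 9: merge R2<->R0 -> R2=(0,4,2) R0=(0,4,2)
Op 10: merge R2<->R0 -> R2=(0,4,2) R0=(0,4,2)

Answer: 6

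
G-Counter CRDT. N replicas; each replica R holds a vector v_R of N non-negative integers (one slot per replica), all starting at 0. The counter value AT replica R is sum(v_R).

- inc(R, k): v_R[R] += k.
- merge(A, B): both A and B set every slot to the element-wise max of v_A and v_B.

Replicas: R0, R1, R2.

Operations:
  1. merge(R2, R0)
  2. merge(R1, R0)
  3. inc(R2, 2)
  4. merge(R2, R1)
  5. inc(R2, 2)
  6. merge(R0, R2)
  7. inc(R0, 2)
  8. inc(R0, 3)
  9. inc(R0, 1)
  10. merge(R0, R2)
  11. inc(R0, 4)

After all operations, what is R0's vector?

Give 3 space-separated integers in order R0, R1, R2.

Answer: 10 0 4

Derivation:
Op 1: merge R2<->R0 -> R2=(0,0,0) R0=(0,0,0)
Op 2: merge R1<->R0 -> R1=(0,0,0) R0=(0,0,0)
Op 3: inc R2 by 2 -> R2=(0,0,2) value=2
Op 4: merge R2<->R1 -> R2=(0,0,2) R1=(0,0,2)
Op 5: inc R2 by 2 -> R2=(0,0,4) value=4
Op 6: merge R0<->R2 -> R0=(0,0,4) R2=(0,0,4)
Op 7: inc R0 by 2 -> R0=(2,0,4) value=6
Op 8: inc R0 by 3 -> R0=(5,0,4) value=9
Op 9: inc R0 by 1 -> R0=(6,0,4) value=10
Op 10: merge R0<->R2 -> R0=(6,0,4) R2=(6,0,4)
Op 11: inc R0 by 4 -> R0=(10,0,4) value=14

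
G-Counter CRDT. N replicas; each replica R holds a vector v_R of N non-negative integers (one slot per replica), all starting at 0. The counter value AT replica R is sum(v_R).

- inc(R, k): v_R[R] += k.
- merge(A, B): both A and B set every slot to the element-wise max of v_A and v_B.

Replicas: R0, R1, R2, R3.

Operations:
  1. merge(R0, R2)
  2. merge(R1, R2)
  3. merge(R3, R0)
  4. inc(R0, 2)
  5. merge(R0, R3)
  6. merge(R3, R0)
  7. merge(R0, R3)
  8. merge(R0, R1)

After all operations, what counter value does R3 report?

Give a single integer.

Answer: 2

Derivation:
Op 1: merge R0<->R2 -> R0=(0,0,0,0) R2=(0,0,0,0)
Op 2: merge R1<->R2 -> R1=(0,0,0,0) R2=(0,0,0,0)
Op 3: merge R3<->R0 -> R3=(0,0,0,0) R0=(0,0,0,0)
Op 4: inc R0 by 2 -> R0=(2,0,0,0) value=2
Op 5: merge R0<->R3 -> R0=(2,0,0,0) R3=(2,0,0,0)
Op 6: merge R3<->R0 -> R3=(2,0,0,0) R0=(2,0,0,0)
Op 7: merge R0<->R3 -> R0=(2,0,0,0) R3=(2,0,0,0)
Op 8: merge R0<->R1 -> R0=(2,0,0,0) R1=(2,0,0,0)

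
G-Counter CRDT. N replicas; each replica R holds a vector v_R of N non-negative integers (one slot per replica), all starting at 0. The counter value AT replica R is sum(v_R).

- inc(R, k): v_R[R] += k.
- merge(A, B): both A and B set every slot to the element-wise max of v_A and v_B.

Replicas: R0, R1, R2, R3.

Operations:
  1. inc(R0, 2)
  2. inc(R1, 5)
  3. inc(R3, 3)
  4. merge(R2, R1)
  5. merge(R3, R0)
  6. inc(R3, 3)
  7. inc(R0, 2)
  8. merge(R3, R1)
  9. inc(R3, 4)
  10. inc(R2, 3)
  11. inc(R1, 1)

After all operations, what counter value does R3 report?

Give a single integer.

Op 1: inc R0 by 2 -> R0=(2,0,0,0) value=2
Op 2: inc R1 by 5 -> R1=(0,5,0,0) value=5
Op 3: inc R3 by 3 -> R3=(0,0,0,3) value=3
Op 4: merge R2<->R1 -> R2=(0,5,0,0) R1=(0,5,0,0)
Op 5: merge R3<->R0 -> R3=(2,0,0,3) R0=(2,0,0,3)
Op 6: inc R3 by 3 -> R3=(2,0,0,6) value=8
Op 7: inc R0 by 2 -> R0=(4,0,0,3) value=7
Op 8: merge R3<->R1 -> R3=(2,5,0,6) R1=(2,5,0,6)
Op 9: inc R3 by 4 -> R3=(2,5,0,10) value=17
Op 10: inc R2 by 3 -> R2=(0,5,3,0) value=8
Op 11: inc R1 by 1 -> R1=(2,6,0,6) value=14

Answer: 17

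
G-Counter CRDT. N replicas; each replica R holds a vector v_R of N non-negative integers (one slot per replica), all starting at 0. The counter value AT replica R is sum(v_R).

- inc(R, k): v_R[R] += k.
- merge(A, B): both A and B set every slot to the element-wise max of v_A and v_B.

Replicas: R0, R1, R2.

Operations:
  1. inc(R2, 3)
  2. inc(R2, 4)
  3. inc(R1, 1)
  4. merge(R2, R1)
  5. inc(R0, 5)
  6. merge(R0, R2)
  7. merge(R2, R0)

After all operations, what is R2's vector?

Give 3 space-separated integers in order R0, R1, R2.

Op 1: inc R2 by 3 -> R2=(0,0,3) value=3
Op 2: inc R2 by 4 -> R2=(0,0,7) value=7
Op 3: inc R1 by 1 -> R1=(0,1,0) value=1
Op 4: merge R2<->R1 -> R2=(0,1,7) R1=(0,1,7)
Op 5: inc R0 by 5 -> R0=(5,0,0) value=5
Op 6: merge R0<->R2 -> R0=(5,1,7) R2=(5,1,7)
Op 7: merge R2<->R0 -> R2=(5,1,7) R0=(5,1,7)

Answer: 5 1 7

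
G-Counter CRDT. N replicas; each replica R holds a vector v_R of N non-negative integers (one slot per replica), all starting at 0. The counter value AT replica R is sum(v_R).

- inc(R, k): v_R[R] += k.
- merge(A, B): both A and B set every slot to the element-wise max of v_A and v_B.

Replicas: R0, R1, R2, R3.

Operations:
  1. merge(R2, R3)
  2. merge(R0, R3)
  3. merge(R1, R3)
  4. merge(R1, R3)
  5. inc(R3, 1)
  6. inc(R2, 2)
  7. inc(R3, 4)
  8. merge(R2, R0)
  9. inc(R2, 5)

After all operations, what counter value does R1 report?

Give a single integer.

Op 1: merge R2<->R3 -> R2=(0,0,0,0) R3=(0,0,0,0)
Op 2: merge R0<->R3 -> R0=(0,0,0,0) R3=(0,0,0,0)
Op 3: merge R1<->R3 -> R1=(0,0,0,0) R3=(0,0,0,0)
Op 4: merge R1<->R3 -> R1=(0,0,0,0) R3=(0,0,0,0)
Op 5: inc R3 by 1 -> R3=(0,0,0,1) value=1
Op 6: inc R2 by 2 -> R2=(0,0,2,0) value=2
Op 7: inc R3 by 4 -> R3=(0,0,0,5) value=5
Op 8: merge R2<->R0 -> R2=(0,0,2,0) R0=(0,0,2,0)
Op 9: inc R2 by 5 -> R2=(0,0,7,0) value=7

Answer: 0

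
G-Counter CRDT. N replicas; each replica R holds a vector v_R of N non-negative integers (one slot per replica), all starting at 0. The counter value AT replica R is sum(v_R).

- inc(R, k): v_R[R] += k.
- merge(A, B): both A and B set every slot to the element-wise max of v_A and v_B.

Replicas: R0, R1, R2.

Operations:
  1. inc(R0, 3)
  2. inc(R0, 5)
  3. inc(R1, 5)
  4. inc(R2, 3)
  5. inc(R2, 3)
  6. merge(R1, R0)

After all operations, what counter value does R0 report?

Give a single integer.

Op 1: inc R0 by 3 -> R0=(3,0,0) value=3
Op 2: inc R0 by 5 -> R0=(8,0,0) value=8
Op 3: inc R1 by 5 -> R1=(0,5,0) value=5
Op 4: inc R2 by 3 -> R2=(0,0,3) value=3
Op 5: inc R2 by 3 -> R2=(0,0,6) value=6
Op 6: merge R1<->R0 -> R1=(8,5,0) R0=(8,5,0)

Answer: 13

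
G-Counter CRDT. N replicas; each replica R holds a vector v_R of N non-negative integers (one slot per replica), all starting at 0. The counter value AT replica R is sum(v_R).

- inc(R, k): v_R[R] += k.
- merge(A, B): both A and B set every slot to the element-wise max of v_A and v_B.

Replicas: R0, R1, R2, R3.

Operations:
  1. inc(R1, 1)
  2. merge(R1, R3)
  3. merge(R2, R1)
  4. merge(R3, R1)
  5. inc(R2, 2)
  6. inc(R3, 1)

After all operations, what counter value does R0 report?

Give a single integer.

Answer: 0

Derivation:
Op 1: inc R1 by 1 -> R1=(0,1,0,0) value=1
Op 2: merge R1<->R3 -> R1=(0,1,0,0) R3=(0,1,0,0)
Op 3: merge R2<->R1 -> R2=(0,1,0,0) R1=(0,1,0,0)
Op 4: merge R3<->R1 -> R3=(0,1,0,0) R1=(0,1,0,0)
Op 5: inc R2 by 2 -> R2=(0,1,2,0) value=3
Op 6: inc R3 by 1 -> R3=(0,1,0,1) value=2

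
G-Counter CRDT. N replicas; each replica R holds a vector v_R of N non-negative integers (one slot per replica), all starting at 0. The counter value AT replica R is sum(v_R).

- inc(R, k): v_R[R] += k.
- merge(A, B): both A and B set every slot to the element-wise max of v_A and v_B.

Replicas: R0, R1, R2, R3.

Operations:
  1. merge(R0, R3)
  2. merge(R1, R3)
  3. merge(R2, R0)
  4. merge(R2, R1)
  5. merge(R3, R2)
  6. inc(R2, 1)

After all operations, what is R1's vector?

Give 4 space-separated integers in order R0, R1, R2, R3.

Op 1: merge R0<->R3 -> R0=(0,0,0,0) R3=(0,0,0,0)
Op 2: merge R1<->R3 -> R1=(0,0,0,0) R3=(0,0,0,0)
Op 3: merge R2<->R0 -> R2=(0,0,0,0) R0=(0,0,0,0)
Op 4: merge R2<->R1 -> R2=(0,0,0,0) R1=(0,0,0,0)
Op 5: merge R3<->R2 -> R3=(0,0,0,0) R2=(0,0,0,0)
Op 6: inc R2 by 1 -> R2=(0,0,1,0) value=1

Answer: 0 0 0 0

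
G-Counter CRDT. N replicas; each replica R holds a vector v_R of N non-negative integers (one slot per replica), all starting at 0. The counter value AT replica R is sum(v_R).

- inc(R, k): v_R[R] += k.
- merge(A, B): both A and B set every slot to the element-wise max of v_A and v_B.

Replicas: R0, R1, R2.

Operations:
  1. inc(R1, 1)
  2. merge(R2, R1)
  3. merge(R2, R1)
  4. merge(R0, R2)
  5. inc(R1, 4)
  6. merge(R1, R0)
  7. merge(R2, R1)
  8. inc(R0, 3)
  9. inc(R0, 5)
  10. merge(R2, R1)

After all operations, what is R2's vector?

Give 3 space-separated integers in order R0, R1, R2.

Op 1: inc R1 by 1 -> R1=(0,1,0) value=1
Op 2: merge R2<->R1 -> R2=(0,1,0) R1=(0,1,0)
Op 3: merge R2<->R1 -> R2=(0,1,0) R1=(0,1,0)
Op 4: merge R0<->R2 -> R0=(0,1,0) R2=(0,1,0)
Op 5: inc R1 by 4 -> R1=(0,5,0) value=5
Op 6: merge R1<->R0 -> R1=(0,5,0) R0=(0,5,0)
Op 7: merge R2<->R1 -> R2=(0,5,0) R1=(0,5,0)
Op 8: inc R0 by 3 -> R0=(3,5,0) value=8
Op 9: inc R0 by 5 -> R0=(8,5,0) value=13
Op 10: merge R2<->R1 -> R2=(0,5,0) R1=(0,5,0)

Answer: 0 5 0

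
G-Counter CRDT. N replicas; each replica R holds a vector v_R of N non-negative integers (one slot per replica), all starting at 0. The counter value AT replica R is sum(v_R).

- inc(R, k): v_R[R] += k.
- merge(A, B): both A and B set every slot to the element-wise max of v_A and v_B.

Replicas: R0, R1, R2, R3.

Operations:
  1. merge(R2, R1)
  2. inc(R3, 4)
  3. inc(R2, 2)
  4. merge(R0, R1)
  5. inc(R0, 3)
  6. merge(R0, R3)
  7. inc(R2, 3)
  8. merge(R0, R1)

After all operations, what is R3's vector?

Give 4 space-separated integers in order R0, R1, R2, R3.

Answer: 3 0 0 4

Derivation:
Op 1: merge R2<->R1 -> R2=(0,0,0,0) R1=(0,0,0,0)
Op 2: inc R3 by 4 -> R3=(0,0,0,4) value=4
Op 3: inc R2 by 2 -> R2=(0,0,2,0) value=2
Op 4: merge R0<->R1 -> R0=(0,0,0,0) R1=(0,0,0,0)
Op 5: inc R0 by 3 -> R0=(3,0,0,0) value=3
Op 6: merge R0<->R3 -> R0=(3,0,0,4) R3=(3,0,0,4)
Op 7: inc R2 by 3 -> R2=(0,0,5,0) value=5
Op 8: merge R0<->R1 -> R0=(3,0,0,4) R1=(3,0,0,4)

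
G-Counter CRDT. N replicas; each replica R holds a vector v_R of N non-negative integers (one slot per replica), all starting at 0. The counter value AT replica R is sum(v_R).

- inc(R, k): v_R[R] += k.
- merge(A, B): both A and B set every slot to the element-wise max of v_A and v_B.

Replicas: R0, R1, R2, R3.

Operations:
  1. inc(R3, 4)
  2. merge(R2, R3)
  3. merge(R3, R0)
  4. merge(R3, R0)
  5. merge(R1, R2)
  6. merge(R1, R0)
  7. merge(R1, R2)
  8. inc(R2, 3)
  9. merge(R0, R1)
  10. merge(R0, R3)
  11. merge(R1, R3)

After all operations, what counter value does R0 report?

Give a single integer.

Op 1: inc R3 by 4 -> R3=(0,0,0,4) value=4
Op 2: merge R2<->R3 -> R2=(0,0,0,4) R3=(0,0,0,4)
Op 3: merge R3<->R0 -> R3=(0,0,0,4) R0=(0,0,0,4)
Op 4: merge R3<->R0 -> R3=(0,0,0,4) R0=(0,0,0,4)
Op 5: merge R1<->R2 -> R1=(0,0,0,4) R2=(0,0,0,4)
Op 6: merge R1<->R0 -> R1=(0,0,0,4) R0=(0,0,0,4)
Op 7: merge R1<->R2 -> R1=(0,0,0,4) R2=(0,0,0,4)
Op 8: inc R2 by 3 -> R2=(0,0,3,4) value=7
Op 9: merge R0<->R1 -> R0=(0,0,0,4) R1=(0,0,0,4)
Op 10: merge R0<->R3 -> R0=(0,0,0,4) R3=(0,0,0,4)
Op 11: merge R1<->R3 -> R1=(0,0,0,4) R3=(0,0,0,4)

Answer: 4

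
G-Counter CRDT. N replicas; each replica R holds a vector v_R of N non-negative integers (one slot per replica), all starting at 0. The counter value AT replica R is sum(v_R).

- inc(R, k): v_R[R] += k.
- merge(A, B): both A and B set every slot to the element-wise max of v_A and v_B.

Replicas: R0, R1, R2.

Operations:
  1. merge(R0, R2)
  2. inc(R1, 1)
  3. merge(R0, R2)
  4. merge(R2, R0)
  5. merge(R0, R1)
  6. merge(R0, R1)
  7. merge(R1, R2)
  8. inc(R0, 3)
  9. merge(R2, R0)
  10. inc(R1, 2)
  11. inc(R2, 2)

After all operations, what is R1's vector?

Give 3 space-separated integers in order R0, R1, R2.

Answer: 0 3 0

Derivation:
Op 1: merge R0<->R2 -> R0=(0,0,0) R2=(0,0,0)
Op 2: inc R1 by 1 -> R1=(0,1,0) value=1
Op 3: merge R0<->R2 -> R0=(0,0,0) R2=(0,0,0)
Op 4: merge R2<->R0 -> R2=(0,0,0) R0=(0,0,0)
Op 5: merge R0<->R1 -> R0=(0,1,0) R1=(0,1,0)
Op 6: merge R0<->R1 -> R0=(0,1,0) R1=(0,1,0)
Op 7: merge R1<->R2 -> R1=(0,1,0) R2=(0,1,0)
Op 8: inc R0 by 3 -> R0=(3,1,0) value=4
Op 9: merge R2<->R0 -> R2=(3,1,0) R0=(3,1,0)
Op 10: inc R1 by 2 -> R1=(0,3,0) value=3
Op 11: inc R2 by 2 -> R2=(3,1,2) value=6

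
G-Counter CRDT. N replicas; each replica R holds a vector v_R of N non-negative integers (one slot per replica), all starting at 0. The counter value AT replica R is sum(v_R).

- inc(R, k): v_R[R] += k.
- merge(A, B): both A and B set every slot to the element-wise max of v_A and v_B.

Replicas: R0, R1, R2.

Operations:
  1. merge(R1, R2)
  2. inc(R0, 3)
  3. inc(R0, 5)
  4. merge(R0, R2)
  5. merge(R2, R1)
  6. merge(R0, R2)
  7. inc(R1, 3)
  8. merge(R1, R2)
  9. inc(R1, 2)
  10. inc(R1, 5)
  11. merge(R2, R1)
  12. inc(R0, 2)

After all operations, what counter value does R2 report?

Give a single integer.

Answer: 18

Derivation:
Op 1: merge R1<->R2 -> R1=(0,0,0) R2=(0,0,0)
Op 2: inc R0 by 3 -> R0=(3,0,0) value=3
Op 3: inc R0 by 5 -> R0=(8,0,0) value=8
Op 4: merge R0<->R2 -> R0=(8,0,0) R2=(8,0,0)
Op 5: merge R2<->R1 -> R2=(8,0,0) R1=(8,0,0)
Op 6: merge R0<->R2 -> R0=(8,0,0) R2=(8,0,0)
Op 7: inc R1 by 3 -> R1=(8,3,0) value=11
Op 8: merge R1<->R2 -> R1=(8,3,0) R2=(8,3,0)
Op 9: inc R1 by 2 -> R1=(8,5,0) value=13
Op 10: inc R1 by 5 -> R1=(8,10,0) value=18
Op 11: merge R2<->R1 -> R2=(8,10,0) R1=(8,10,0)
Op 12: inc R0 by 2 -> R0=(10,0,0) value=10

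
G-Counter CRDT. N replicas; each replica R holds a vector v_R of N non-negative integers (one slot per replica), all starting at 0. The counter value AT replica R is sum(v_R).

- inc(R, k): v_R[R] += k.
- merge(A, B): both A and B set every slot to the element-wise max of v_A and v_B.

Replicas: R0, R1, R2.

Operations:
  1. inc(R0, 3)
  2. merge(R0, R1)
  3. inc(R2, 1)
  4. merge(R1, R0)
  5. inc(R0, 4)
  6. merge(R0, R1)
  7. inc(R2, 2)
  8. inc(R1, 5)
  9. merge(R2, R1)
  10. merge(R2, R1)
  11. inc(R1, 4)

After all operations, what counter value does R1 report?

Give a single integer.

Answer: 19

Derivation:
Op 1: inc R0 by 3 -> R0=(3,0,0) value=3
Op 2: merge R0<->R1 -> R0=(3,0,0) R1=(3,0,0)
Op 3: inc R2 by 1 -> R2=(0,0,1) value=1
Op 4: merge R1<->R0 -> R1=(3,0,0) R0=(3,0,0)
Op 5: inc R0 by 4 -> R0=(7,0,0) value=7
Op 6: merge R0<->R1 -> R0=(7,0,0) R1=(7,0,0)
Op 7: inc R2 by 2 -> R2=(0,0,3) value=3
Op 8: inc R1 by 5 -> R1=(7,5,0) value=12
Op 9: merge R2<->R1 -> R2=(7,5,3) R1=(7,5,3)
Op 10: merge R2<->R1 -> R2=(7,5,3) R1=(7,5,3)
Op 11: inc R1 by 4 -> R1=(7,9,3) value=19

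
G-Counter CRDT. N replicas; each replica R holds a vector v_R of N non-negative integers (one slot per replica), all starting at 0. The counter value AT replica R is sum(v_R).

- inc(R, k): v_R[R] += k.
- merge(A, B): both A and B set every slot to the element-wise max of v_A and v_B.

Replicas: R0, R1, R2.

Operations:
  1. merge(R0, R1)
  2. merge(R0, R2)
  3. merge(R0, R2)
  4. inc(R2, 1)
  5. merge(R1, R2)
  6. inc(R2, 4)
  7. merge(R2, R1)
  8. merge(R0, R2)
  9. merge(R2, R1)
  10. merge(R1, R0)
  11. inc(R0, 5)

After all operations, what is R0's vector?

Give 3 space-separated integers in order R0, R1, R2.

Answer: 5 0 5

Derivation:
Op 1: merge R0<->R1 -> R0=(0,0,0) R1=(0,0,0)
Op 2: merge R0<->R2 -> R0=(0,0,0) R2=(0,0,0)
Op 3: merge R0<->R2 -> R0=(0,0,0) R2=(0,0,0)
Op 4: inc R2 by 1 -> R2=(0,0,1) value=1
Op 5: merge R1<->R2 -> R1=(0,0,1) R2=(0,0,1)
Op 6: inc R2 by 4 -> R2=(0,0,5) value=5
Op 7: merge R2<->R1 -> R2=(0,0,5) R1=(0,0,5)
Op 8: merge R0<->R2 -> R0=(0,0,5) R2=(0,0,5)
Op 9: merge R2<->R1 -> R2=(0,0,5) R1=(0,0,5)
Op 10: merge R1<->R0 -> R1=(0,0,5) R0=(0,0,5)
Op 11: inc R0 by 5 -> R0=(5,0,5) value=10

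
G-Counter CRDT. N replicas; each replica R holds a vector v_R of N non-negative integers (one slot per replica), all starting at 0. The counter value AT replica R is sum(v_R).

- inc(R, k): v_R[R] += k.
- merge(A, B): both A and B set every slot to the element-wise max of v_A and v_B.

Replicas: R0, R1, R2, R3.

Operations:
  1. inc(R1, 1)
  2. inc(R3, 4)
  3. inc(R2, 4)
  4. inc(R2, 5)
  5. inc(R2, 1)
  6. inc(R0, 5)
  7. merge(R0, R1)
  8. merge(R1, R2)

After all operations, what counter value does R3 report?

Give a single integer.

Answer: 4

Derivation:
Op 1: inc R1 by 1 -> R1=(0,1,0,0) value=1
Op 2: inc R3 by 4 -> R3=(0,0,0,4) value=4
Op 3: inc R2 by 4 -> R2=(0,0,4,0) value=4
Op 4: inc R2 by 5 -> R2=(0,0,9,0) value=9
Op 5: inc R2 by 1 -> R2=(0,0,10,0) value=10
Op 6: inc R0 by 5 -> R0=(5,0,0,0) value=5
Op 7: merge R0<->R1 -> R0=(5,1,0,0) R1=(5,1,0,0)
Op 8: merge R1<->R2 -> R1=(5,1,10,0) R2=(5,1,10,0)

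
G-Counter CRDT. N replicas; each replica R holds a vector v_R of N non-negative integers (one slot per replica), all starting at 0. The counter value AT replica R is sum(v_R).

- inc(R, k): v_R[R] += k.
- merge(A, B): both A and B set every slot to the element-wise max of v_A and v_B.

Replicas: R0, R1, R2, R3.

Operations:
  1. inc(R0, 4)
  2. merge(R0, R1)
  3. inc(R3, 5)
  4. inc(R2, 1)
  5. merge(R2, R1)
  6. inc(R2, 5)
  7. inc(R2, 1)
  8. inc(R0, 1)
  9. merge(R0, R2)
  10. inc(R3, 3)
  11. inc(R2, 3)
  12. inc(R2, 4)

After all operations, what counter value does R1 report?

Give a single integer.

Op 1: inc R0 by 4 -> R0=(4,0,0,0) value=4
Op 2: merge R0<->R1 -> R0=(4,0,0,0) R1=(4,0,0,0)
Op 3: inc R3 by 5 -> R3=(0,0,0,5) value=5
Op 4: inc R2 by 1 -> R2=(0,0,1,0) value=1
Op 5: merge R2<->R1 -> R2=(4,0,1,0) R1=(4,0,1,0)
Op 6: inc R2 by 5 -> R2=(4,0,6,0) value=10
Op 7: inc R2 by 1 -> R2=(4,0,7,0) value=11
Op 8: inc R0 by 1 -> R0=(5,0,0,0) value=5
Op 9: merge R0<->R2 -> R0=(5,0,7,0) R2=(5,0,7,0)
Op 10: inc R3 by 3 -> R3=(0,0,0,8) value=8
Op 11: inc R2 by 3 -> R2=(5,0,10,0) value=15
Op 12: inc R2 by 4 -> R2=(5,0,14,0) value=19

Answer: 5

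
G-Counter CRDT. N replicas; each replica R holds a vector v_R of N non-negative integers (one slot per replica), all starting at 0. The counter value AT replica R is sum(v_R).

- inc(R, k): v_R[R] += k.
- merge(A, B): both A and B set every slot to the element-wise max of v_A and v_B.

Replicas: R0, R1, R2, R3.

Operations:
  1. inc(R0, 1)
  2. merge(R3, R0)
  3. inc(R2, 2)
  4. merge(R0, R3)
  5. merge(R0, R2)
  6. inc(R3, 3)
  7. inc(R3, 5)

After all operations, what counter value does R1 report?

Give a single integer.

Answer: 0

Derivation:
Op 1: inc R0 by 1 -> R0=(1,0,0,0) value=1
Op 2: merge R3<->R0 -> R3=(1,0,0,0) R0=(1,0,0,0)
Op 3: inc R2 by 2 -> R2=(0,0,2,0) value=2
Op 4: merge R0<->R3 -> R0=(1,0,0,0) R3=(1,0,0,0)
Op 5: merge R0<->R2 -> R0=(1,0,2,0) R2=(1,0,2,0)
Op 6: inc R3 by 3 -> R3=(1,0,0,3) value=4
Op 7: inc R3 by 5 -> R3=(1,0,0,8) value=9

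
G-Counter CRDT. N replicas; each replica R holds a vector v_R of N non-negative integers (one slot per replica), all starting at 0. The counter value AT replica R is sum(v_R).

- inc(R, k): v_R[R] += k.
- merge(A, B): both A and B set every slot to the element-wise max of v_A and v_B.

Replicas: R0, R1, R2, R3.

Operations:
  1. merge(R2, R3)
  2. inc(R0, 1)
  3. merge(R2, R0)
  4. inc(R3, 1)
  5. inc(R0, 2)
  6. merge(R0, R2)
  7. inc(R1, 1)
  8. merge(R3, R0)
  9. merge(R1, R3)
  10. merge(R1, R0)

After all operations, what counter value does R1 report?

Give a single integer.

Op 1: merge R2<->R3 -> R2=(0,0,0,0) R3=(0,0,0,0)
Op 2: inc R0 by 1 -> R0=(1,0,0,0) value=1
Op 3: merge R2<->R0 -> R2=(1,0,0,0) R0=(1,0,0,0)
Op 4: inc R3 by 1 -> R3=(0,0,0,1) value=1
Op 5: inc R0 by 2 -> R0=(3,0,0,0) value=3
Op 6: merge R0<->R2 -> R0=(3,0,0,0) R2=(3,0,0,0)
Op 7: inc R1 by 1 -> R1=(0,1,0,0) value=1
Op 8: merge R3<->R0 -> R3=(3,0,0,1) R0=(3,0,0,1)
Op 9: merge R1<->R3 -> R1=(3,1,0,1) R3=(3,1,0,1)
Op 10: merge R1<->R0 -> R1=(3,1,0,1) R0=(3,1,0,1)

Answer: 5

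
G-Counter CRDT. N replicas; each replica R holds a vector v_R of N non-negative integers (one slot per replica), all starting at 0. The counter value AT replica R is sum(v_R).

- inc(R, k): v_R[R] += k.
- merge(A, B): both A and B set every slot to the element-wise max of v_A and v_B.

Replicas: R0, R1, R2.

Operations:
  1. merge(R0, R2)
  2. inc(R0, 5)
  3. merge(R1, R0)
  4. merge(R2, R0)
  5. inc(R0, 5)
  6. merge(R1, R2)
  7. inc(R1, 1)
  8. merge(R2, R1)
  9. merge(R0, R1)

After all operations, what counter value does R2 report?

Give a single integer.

Op 1: merge R0<->R2 -> R0=(0,0,0) R2=(0,0,0)
Op 2: inc R0 by 5 -> R0=(5,0,0) value=5
Op 3: merge R1<->R0 -> R1=(5,0,0) R0=(5,0,0)
Op 4: merge R2<->R0 -> R2=(5,0,0) R0=(5,0,0)
Op 5: inc R0 by 5 -> R0=(10,0,0) value=10
Op 6: merge R1<->R2 -> R1=(5,0,0) R2=(5,0,0)
Op 7: inc R1 by 1 -> R1=(5,1,0) value=6
Op 8: merge R2<->R1 -> R2=(5,1,0) R1=(5,1,0)
Op 9: merge R0<->R1 -> R0=(10,1,0) R1=(10,1,0)

Answer: 6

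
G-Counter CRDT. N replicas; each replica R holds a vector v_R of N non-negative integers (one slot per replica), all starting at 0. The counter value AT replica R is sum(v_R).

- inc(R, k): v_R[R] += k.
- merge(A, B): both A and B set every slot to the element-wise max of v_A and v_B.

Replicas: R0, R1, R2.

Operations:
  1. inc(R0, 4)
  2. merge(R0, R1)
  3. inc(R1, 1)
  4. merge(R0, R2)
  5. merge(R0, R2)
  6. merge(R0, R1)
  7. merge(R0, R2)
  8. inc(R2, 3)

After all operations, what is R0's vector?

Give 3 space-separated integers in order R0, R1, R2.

Op 1: inc R0 by 4 -> R0=(4,0,0) value=4
Op 2: merge R0<->R1 -> R0=(4,0,0) R1=(4,0,0)
Op 3: inc R1 by 1 -> R1=(4,1,0) value=5
Op 4: merge R0<->R2 -> R0=(4,0,0) R2=(4,0,0)
Op 5: merge R0<->R2 -> R0=(4,0,0) R2=(4,0,0)
Op 6: merge R0<->R1 -> R0=(4,1,0) R1=(4,1,0)
Op 7: merge R0<->R2 -> R0=(4,1,0) R2=(4,1,0)
Op 8: inc R2 by 3 -> R2=(4,1,3) value=8

Answer: 4 1 0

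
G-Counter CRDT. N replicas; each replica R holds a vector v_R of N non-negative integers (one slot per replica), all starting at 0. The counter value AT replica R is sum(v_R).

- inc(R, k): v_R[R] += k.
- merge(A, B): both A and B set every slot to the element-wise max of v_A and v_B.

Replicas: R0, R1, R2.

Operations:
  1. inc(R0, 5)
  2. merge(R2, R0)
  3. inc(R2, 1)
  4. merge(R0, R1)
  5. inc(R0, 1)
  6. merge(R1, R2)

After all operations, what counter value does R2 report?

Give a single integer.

Answer: 6

Derivation:
Op 1: inc R0 by 5 -> R0=(5,0,0) value=5
Op 2: merge R2<->R0 -> R2=(5,0,0) R0=(5,0,0)
Op 3: inc R2 by 1 -> R2=(5,0,1) value=6
Op 4: merge R0<->R1 -> R0=(5,0,0) R1=(5,0,0)
Op 5: inc R0 by 1 -> R0=(6,0,0) value=6
Op 6: merge R1<->R2 -> R1=(5,0,1) R2=(5,0,1)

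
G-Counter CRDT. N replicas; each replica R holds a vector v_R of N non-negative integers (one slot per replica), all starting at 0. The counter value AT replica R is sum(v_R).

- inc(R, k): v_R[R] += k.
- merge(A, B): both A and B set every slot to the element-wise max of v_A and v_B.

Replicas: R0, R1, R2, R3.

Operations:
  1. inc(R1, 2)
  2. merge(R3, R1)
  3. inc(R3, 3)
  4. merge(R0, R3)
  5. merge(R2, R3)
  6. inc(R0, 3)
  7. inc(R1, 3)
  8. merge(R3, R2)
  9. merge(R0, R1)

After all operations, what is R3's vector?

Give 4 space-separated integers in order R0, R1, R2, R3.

Op 1: inc R1 by 2 -> R1=(0,2,0,0) value=2
Op 2: merge R3<->R1 -> R3=(0,2,0,0) R1=(0,2,0,0)
Op 3: inc R3 by 3 -> R3=(0,2,0,3) value=5
Op 4: merge R0<->R3 -> R0=(0,2,0,3) R3=(0,2,0,3)
Op 5: merge R2<->R3 -> R2=(0,2,0,3) R3=(0,2,0,3)
Op 6: inc R0 by 3 -> R0=(3,2,0,3) value=8
Op 7: inc R1 by 3 -> R1=(0,5,0,0) value=5
Op 8: merge R3<->R2 -> R3=(0,2,0,3) R2=(0,2,0,3)
Op 9: merge R0<->R1 -> R0=(3,5,0,3) R1=(3,5,0,3)

Answer: 0 2 0 3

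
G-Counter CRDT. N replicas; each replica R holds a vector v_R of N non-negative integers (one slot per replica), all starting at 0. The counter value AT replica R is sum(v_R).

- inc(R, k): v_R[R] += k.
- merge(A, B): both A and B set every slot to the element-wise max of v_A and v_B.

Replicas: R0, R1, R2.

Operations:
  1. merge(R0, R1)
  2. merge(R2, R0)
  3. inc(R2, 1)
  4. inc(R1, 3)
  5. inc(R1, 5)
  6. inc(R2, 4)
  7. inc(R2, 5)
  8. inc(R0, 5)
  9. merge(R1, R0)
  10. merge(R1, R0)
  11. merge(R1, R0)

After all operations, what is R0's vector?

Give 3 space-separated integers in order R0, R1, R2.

Answer: 5 8 0

Derivation:
Op 1: merge R0<->R1 -> R0=(0,0,0) R1=(0,0,0)
Op 2: merge R2<->R0 -> R2=(0,0,0) R0=(0,0,0)
Op 3: inc R2 by 1 -> R2=(0,0,1) value=1
Op 4: inc R1 by 3 -> R1=(0,3,0) value=3
Op 5: inc R1 by 5 -> R1=(0,8,0) value=8
Op 6: inc R2 by 4 -> R2=(0,0,5) value=5
Op 7: inc R2 by 5 -> R2=(0,0,10) value=10
Op 8: inc R0 by 5 -> R0=(5,0,0) value=5
Op 9: merge R1<->R0 -> R1=(5,8,0) R0=(5,8,0)
Op 10: merge R1<->R0 -> R1=(5,8,0) R0=(5,8,0)
Op 11: merge R1<->R0 -> R1=(5,8,0) R0=(5,8,0)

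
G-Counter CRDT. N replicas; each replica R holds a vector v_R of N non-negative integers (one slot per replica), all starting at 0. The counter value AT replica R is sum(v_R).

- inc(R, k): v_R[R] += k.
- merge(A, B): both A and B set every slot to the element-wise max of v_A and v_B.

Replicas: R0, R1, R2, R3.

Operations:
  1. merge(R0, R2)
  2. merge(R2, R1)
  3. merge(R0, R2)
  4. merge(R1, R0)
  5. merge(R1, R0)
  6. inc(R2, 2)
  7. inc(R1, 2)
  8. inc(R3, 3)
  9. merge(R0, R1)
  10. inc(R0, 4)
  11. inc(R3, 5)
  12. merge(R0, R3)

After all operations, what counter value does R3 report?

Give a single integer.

Answer: 14

Derivation:
Op 1: merge R0<->R2 -> R0=(0,0,0,0) R2=(0,0,0,0)
Op 2: merge R2<->R1 -> R2=(0,0,0,0) R1=(0,0,0,0)
Op 3: merge R0<->R2 -> R0=(0,0,0,0) R2=(0,0,0,0)
Op 4: merge R1<->R0 -> R1=(0,0,0,0) R0=(0,0,0,0)
Op 5: merge R1<->R0 -> R1=(0,0,0,0) R0=(0,0,0,0)
Op 6: inc R2 by 2 -> R2=(0,0,2,0) value=2
Op 7: inc R1 by 2 -> R1=(0,2,0,0) value=2
Op 8: inc R3 by 3 -> R3=(0,0,0,3) value=3
Op 9: merge R0<->R1 -> R0=(0,2,0,0) R1=(0,2,0,0)
Op 10: inc R0 by 4 -> R0=(4,2,0,0) value=6
Op 11: inc R3 by 5 -> R3=(0,0,0,8) value=8
Op 12: merge R0<->R3 -> R0=(4,2,0,8) R3=(4,2,0,8)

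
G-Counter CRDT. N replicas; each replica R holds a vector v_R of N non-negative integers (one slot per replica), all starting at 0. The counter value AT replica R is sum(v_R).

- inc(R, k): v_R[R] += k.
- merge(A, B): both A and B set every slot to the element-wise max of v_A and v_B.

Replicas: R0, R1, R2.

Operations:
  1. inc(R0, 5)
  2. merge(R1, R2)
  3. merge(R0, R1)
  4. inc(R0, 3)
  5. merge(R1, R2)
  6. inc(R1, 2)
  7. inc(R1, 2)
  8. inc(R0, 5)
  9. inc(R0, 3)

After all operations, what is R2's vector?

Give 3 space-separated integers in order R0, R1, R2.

Answer: 5 0 0

Derivation:
Op 1: inc R0 by 5 -> R0=(5,0,0) value=5
Op 2: merge R1<->R2 -> R1=(0,0,0) R2=(0,0,0)
Op 3: merge R0<->R1 -> R0=(5,0,0) R1=(5,0,0)
Op 4: inc R0 by 3 -> R0=(8,0,0) value=8
Op 5: merge R1<->R2 -> R1=(5,0,0) R2=(5,0,0)
Op 6: inc R1 by 2 -> R1=(5,2,0) value=7
Op 7: inc R1 by 2 -> R1=(5,4,0) value=9
Op 8: inc R0 by 5 -> R0=(13,0,0) value=13
Op 9: inc R0 by 3 -> R0=(16,0,0) value=16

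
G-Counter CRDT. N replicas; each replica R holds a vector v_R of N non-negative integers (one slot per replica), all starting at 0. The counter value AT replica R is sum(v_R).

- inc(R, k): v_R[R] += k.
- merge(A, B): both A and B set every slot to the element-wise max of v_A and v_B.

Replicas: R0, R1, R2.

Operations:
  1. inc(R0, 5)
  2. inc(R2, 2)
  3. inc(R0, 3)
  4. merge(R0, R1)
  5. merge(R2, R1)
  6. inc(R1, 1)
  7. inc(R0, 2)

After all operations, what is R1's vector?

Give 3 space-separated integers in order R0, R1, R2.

Answer: 8 1 2

Derivation:
Op 1: inc R0 by 5 -> R0=(5,0,0) value=5
Op 2: inc R2 by 2 -> R2=(0,0,2) value=2
Op 3: inc R0 by 3 -> R0=(8,0,0) value=8
Op 4: merge R0<->R1 -> R0=(8,0,0) R1=(8,0,0)
Op 5: merge R2<->R1 -> R2=(8,0,2) R1=(8,0,2)
Op 6: inc R1 by 1 -> R1=(8,1,2) value=11
Op 7: inc R0 by 2 -> R0=(10,0,0) value=10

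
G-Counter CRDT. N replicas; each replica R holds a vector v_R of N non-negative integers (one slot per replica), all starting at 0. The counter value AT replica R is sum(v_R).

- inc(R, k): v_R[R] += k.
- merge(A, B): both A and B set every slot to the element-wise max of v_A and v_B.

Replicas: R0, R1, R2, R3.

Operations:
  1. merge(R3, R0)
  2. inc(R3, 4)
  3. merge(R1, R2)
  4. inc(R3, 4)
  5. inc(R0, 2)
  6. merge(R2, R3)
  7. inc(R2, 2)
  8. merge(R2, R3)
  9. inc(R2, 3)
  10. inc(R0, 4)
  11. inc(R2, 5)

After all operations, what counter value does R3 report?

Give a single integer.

Op 1: merge R3<->R0 -> R3=(0,0,0,0) R0=(0,0,0,0)
Op 2: inc R3 by 4 -> R3=(0,0,0,4) value=4
Op 3: merge R1<->R2 -> R1=(0,0,0,0) R2=(0,0,0,0)
Op 4: inc R3 by 4 -> R3=(0,0,0,8) value=8
Op 5: inc R0 by 2 -> R0=(2,0,0,0) value=2
Op 6: merge R2<->R3 -> R2=(0,0,0,8) R3=(0,0,0,8)
Op 7: inc R2 by 2 -> R2=(0,0,2,8) value=10
Op 8: merge R2<->R3 -> R2=(0,0,2,8) R3=(0,0,2,8)
Op 9: inc R2 by 3 -> R2=(0,0,5,8) value=13
Op 10: inc R0 by 4 -> R0=(6,0,0,0) value=6
Op 11: inc R2 by 5 -> R2=(0,0,10,8) value=18

Answer: 10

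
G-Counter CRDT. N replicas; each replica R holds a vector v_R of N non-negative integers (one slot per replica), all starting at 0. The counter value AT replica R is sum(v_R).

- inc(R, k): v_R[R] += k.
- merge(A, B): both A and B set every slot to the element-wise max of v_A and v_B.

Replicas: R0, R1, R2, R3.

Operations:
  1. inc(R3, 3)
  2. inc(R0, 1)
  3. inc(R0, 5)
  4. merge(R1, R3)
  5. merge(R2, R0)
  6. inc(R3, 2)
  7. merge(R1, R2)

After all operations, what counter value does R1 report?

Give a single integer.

Op 1: inc R3 by 3 -> R3=(0,0,0,3) value=3
Op 2: inc R0 by 1 -> R0=(1,0,0,0) value=1
Op 3: inc R0 by 5 -> R0=(6,0,0,0) value=6
Op 4: merge R1<->R3 -> R1=(0,0,0,3) R3=(0,0,0,3)
Op 5: merge R2<->R0 -> R2=(6,0,0,0) R0=(6,0,0,0)
Op 6: inc R3 by 2 -> R3=(0,0,0,5) value=5
Op 7: merge R1<->R2 -> R1=(6,0,0,3) R2=(6,0,0,3)

Answer: 9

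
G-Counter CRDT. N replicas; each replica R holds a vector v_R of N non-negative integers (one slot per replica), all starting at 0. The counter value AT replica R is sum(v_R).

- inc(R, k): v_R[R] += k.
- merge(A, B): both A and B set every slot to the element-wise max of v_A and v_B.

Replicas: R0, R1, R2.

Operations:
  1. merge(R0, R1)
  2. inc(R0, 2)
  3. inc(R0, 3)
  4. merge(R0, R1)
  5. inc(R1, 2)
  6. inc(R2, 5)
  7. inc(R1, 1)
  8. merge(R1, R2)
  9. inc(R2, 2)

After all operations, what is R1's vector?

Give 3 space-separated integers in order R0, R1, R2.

Op 1: merge R0<->R1 -> R0=(0,0,0) R1=(0,0,0)
Op 2: inc R0 by 2 -> R0=(2,0,0) value=2
Op 3: inc R0 by 3 -> R0=(5,0,0) value=5
Op 4: merge R0<->R1 -> R0=(5,0,0) R1=(5,0,0)
Op 5: inc R1 by 2 -> R1=(5,2,0) value=7
Op 6: inc R2 by 5 -> R2=(0,0,5) value=5
Op 7: inc R1 by 1 -> R1=(5,3,0) value=8
Op 8: merge R1<->R2 -> R1=(5,3,5) R2=(5,3,5)
Op 9: inc R2 by 2 -> R2=(5,3,7) value=15

Answer: 5 3 5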